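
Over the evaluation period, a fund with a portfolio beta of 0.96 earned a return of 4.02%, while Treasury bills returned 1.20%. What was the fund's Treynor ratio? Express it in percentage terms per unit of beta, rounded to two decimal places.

Treynor = (R_P − R_f) / β_P = (4.02% − 1.20%) / 0.9600 = 2.82% / 0.9600 = 2.94%

2.94%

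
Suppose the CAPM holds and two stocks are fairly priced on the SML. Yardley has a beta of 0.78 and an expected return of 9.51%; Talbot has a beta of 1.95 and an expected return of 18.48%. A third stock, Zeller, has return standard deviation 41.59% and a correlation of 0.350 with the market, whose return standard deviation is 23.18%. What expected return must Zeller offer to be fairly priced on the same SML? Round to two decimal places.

8.34%

MRP = (18.48% − 9.51%) / (1.95 − 0.78) = 7.6667%
R_f = 9.51% − 0.78 × 7.6667% = 3.5300%
β_Zeller = ρ·σ_i/σ_m = 0.350 × 41.59 / 23.18 = 0.6280
E(R_Zeller) = R_f + β × MRP = 3.5300% + 0.6280 × 7.6667% = 8.34%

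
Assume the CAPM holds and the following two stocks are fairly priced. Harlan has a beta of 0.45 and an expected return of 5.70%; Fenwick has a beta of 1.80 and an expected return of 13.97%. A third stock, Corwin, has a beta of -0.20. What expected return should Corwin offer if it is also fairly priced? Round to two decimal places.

1.72%

MRP (SML slope) = (13.97% − 5.70%) / (1.80 − 0.45) = 8.27% / 1.35 = 6.1259%
R_f (intercept) = 5.70% − 0.45 × 6.1259% = 2.9433%
E(R_Corwin) = R_f + β × MRP = 2.9433% + -0.20 × 6.1259% = 1.72%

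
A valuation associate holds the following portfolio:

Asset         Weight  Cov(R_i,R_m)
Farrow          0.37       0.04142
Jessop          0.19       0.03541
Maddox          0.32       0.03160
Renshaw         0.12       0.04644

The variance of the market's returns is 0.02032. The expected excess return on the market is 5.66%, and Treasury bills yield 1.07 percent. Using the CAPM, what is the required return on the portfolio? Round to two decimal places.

11.58%

β_Farrow = 0.04142 / 0.02032 = 2.0384
β_Jessop = 0.03541 / 0.02032 = 1.7426
β_Maddox = 0.03160 / 0.02032 = 1.5551
β_Renshaw = 0.04644 / 0.02032 = 2.2854
β_P = Σ w_i β_i = 0.37×2.0384 + 0.19×1.7426 + 0.32×1.5551 + 0.12×2.2854 = 1.8572
E(R_P) = R_f + β_P × MRP = 1.07% + 1.8572 × 5.66% = 11.58%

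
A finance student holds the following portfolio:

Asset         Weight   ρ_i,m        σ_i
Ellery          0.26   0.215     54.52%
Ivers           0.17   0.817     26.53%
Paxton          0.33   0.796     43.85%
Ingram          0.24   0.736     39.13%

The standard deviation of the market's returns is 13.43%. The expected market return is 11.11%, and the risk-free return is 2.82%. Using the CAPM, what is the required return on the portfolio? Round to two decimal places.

β_Ellery = 0.215 × 54.52% / 13.43% = 0.8728
β_Ivers = 0.817 × 26.53% / 13.43% = 1.6139
β_Paxton = 0.796 × 43.85% / 13.43% = 2.5990
β_Ingram = 0.736 × 39.13% / 13.43% = 2.1444
β_P = Σ w_i β_i = 0.26×0.8728 + 0.17×1.6139 + 0.33×2.5990 + 0.24×2.1444 = 1.8736
MRP = 11.11% − 2.82% = 8.29%
E(R_P) = R_f + β_P × MRP = 2.82% + 1.8736 × 8.29% = 18.35%

18.35%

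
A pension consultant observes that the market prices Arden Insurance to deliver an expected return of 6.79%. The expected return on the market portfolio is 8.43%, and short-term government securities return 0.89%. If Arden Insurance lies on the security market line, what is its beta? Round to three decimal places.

0.782

MRP = 8.43% − 0.89% = 7.54%
β = (E(R) − R_f) / MRP = (6.79% − 0.89%) / 7.54% = 5.90% / 7.54% = 0.782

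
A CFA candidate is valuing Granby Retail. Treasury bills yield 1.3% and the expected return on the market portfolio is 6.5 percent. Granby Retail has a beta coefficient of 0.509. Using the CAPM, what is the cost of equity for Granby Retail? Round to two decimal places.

3.95%

Market risk premium = E(R_m) − R_f = 6.5% − 1.3% = 5.20%
E(R) = R_f + β × MRP = 1.3% + 0.509 × 5.2% = 3.95%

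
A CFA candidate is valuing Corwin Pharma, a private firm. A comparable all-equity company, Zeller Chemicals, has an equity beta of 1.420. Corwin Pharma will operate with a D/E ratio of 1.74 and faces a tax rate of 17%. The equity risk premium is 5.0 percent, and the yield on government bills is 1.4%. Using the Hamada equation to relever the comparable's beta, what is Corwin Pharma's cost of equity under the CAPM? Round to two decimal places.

18.75%

β_L = β_U × [1 + (1 − t)(D/E)] = 1.420 × [1 + (1 − 0.17) × 1.74]
    = 1.420 × [1 + 0.83 × 1.74] = 1.420 × 2.4442 = 3.4708
E(R) = R_f + β_L × MRP = 1.4% + 3.4708 × 5.0% = 18.75%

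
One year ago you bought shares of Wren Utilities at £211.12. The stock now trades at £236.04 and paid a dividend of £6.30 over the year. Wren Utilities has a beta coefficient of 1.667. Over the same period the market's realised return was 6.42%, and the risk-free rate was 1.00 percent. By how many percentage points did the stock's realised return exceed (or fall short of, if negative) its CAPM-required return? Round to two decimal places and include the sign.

Realised HPR = (P1 + D1 − P0) / P0 = (236.04 + 6.30 − 211.12) / 211.12 = 31.22 / 211.12 = 14.7878%
MRP = 6.42% − 1.00% = 5.42%
CAPM required = R_f + β·MRP = 1.00% + 1.667 × 5.42% = 10.03514%
α = realised − required = 14.7878% − 10.03514% = +4.75%

+4.75%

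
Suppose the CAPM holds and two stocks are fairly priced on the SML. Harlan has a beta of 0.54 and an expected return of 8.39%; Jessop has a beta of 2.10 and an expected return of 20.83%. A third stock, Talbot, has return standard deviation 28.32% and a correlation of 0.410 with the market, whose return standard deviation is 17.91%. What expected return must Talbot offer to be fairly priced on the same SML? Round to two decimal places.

9.25%

MRP = (20.83% − 8.39%) / (2.10 − 0.54) = 7.9744%
R_f = 8.39% − 0.54 × 7.9744% = 4.0838%
β_Talbot = ρ·σ_i/σ_m = 0.410 × 28.32 / 17.91 = 0.6483
E(R_Talbot) = R_f + β × MRP = 4.0838% + 0.6483 × 7.9744% = 9.25%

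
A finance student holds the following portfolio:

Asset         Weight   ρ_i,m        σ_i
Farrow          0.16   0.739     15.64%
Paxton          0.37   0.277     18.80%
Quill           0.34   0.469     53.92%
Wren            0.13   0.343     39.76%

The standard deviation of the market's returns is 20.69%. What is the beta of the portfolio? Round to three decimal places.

β_Farrow = 0.739 × 15.64% / 20.69% = 0.5586
β_Paxton = 0.277 × 18.80% / 20.69% = 0.2517
β_Quill = 0.469 × 53.92% / 20.69% = 1.2223
β_Wren = 0.343 × 39.76% / 20.69% = 0.6591
β_P = Σ w_i β_i = 0.16×0.5586 + 0.37×0.2517 + 0.34×1.2223 + 0.13×0.6591 = 0.6838

0.684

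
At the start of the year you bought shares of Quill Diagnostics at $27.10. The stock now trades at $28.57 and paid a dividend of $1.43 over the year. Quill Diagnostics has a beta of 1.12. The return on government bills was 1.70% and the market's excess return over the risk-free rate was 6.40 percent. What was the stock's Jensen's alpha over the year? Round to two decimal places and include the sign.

Realised HPR = (P1 + D1 − P0) / P0 = (28.57 + 1.43 − 27.10) / 27.10 = 2.90 / 27.10 = 10.7011%
CAPM required = R_f + β·MRP = 1.70% + 1.12 × 6.40% = 8.8680%
α = realised − required = 10.7011% − 8.8680% = +1.83%

+1.83%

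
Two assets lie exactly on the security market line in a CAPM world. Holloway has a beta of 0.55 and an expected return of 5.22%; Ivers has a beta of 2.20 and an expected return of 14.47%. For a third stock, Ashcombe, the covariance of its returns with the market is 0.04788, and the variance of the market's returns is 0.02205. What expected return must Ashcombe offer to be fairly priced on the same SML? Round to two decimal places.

14.31%

MRP = (14.47% − 5.22%) / (2.20 − 0.55) = 5.6061%
R_f = 5.22% − 0.55 × 5.6061% = 2.1366%
β_Ashcombe = Cov / Var(R_m) = 0.04788 / 0.02205 = 2.1714
E(R_Ashcombe) = R_f + β × MRP = 2.1366% + 2.1714 × 5.6061% = 14.31%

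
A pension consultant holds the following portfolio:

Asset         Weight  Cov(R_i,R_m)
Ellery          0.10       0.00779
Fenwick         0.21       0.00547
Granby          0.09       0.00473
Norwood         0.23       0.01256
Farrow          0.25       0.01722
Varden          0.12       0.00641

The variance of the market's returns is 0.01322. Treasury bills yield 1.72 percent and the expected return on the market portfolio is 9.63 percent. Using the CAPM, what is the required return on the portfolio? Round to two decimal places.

β_Ellery = 0.00779 / 0.01322 = 0.5893
β_Fenwick = 0.00547 / 0.01322 = 0.4138
β_Granby = 0.00473 / 0.01322 = 0.3578
β_Norwood = 0.01256 / 0.01322 = 0.9501
β_Farrow = 0.01722 / 0.01322 = 1.3026
β_Varden = 0.00641 / 0.01322 = 0.4849
β_P = Σ w_i β_i = 0.10×0.5893 + 0.21×0.4138 + 0.09×0.3578 + 0.23×0.9501 + 0.25×1.3026 + 0.12×0.4849 = 0.7804
MRP = 9.63% − 1.72% = 7.91%
E(R_P) = R_f + β_P × MRP = 1.72% + 0.7804 × 7.91% = 7.89%

7.89%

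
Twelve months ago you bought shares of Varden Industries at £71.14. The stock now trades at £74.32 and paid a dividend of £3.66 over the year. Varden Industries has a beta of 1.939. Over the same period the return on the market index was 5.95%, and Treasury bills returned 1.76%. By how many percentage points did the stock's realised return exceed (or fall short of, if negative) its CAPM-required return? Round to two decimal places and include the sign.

-0.27%

Realised HPR = (P1 + D1 − P0) / P0 = (74.32 + 3.66 − 71.14) / 71.14 = 6.84 / 71.14 = 9.6148%
MRP = 5.95% − 1.76% = 4.19%
CAPM required = R_f + β·MRP = 1.76% + 1.939 × 4.19% = 9.88441%
α = realised − required = 9.6148% − 9.88441% = -0.27%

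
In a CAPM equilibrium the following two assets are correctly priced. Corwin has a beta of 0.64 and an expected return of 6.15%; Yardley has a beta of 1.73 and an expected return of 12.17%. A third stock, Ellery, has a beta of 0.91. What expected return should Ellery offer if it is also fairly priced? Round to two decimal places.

MRP (SML slope) = (12.17% − 6.15%) / (1.73 − 0.64) = 6.02% / 1.09 = 5.5229%
R_f (intercept) = 6.15% − 0.64 × 5.5229% = 2.6153%
E(R_Ellery) = R_f + β × MRP = 2.6153% + 0.91 × 5.5229% = 7.64%

7.64%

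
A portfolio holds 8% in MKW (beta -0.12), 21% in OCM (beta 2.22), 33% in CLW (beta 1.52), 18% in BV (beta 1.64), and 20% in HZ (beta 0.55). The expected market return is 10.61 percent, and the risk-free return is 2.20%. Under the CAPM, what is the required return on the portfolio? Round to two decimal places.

13.67%

β_P = Σ w_i β_i = 0.08×-0.12 + 0.21×2.22 + 0.33×1.52 + 0.18×1.64 + 0.20×0.55 = 1.3634
MRP = 10.61% − 2.20% = 8.41%
E(R_P) = R_f + β_P × MRP = 2.20% + 1.3634 × 8.41% = 13.67%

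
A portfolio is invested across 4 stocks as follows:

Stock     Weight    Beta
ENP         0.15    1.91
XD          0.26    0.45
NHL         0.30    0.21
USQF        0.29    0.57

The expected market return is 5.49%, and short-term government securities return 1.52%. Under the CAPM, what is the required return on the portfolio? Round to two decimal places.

β_P = Σ w_i β_i = 0.15×1.91 + 0.26×0.45 + 0.30×0.21 + 0.29×0.57 = 0.6318
MRP = 5.49% − 1.52% = 3.97%
E(R_P) = R_f + β_P × MRP = 1.52% + 0.6318 × 3.97% = 4.03%

4.03%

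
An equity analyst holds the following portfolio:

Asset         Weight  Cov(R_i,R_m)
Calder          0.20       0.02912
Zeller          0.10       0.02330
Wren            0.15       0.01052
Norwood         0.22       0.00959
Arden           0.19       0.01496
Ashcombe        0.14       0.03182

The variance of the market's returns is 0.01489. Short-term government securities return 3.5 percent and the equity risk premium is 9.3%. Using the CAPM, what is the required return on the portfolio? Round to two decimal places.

15.45%

β_Calder = 0.02912 / 0.01489 = 1.9557
β_Zeller = 0.02330 / 0.01489 = 1.5648
β_Wren = 0.01052 / 0.01489 = 0.7065
β_Norwood = 0.00959 / 0.01489 = 0.6441
β_Arden = 0.01496 / 0.01489 = 1.0047
β_Ashcombe = 0.03182 / 0.01489 = 2.1370
β_P = Σ w_i β_i = 0.20×1.9557 + 0.10×1.5648 + 0.15×0.7065 + 0.22×0.6441 + 0.19×1.0047 + 0.14×2.1370 = 1.2854
E(R_P) = R_f + β_P × MRP = 3.5% + 1.2854 × 9.3% = 15.45%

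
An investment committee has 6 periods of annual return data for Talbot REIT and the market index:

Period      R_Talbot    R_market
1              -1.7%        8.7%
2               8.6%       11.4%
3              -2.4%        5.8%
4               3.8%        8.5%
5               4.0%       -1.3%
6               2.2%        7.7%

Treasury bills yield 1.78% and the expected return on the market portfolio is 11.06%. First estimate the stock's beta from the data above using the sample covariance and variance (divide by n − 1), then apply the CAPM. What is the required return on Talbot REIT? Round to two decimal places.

3.22%

Mean R_i = (-1.7 + 8.6 − 2.4 + 3.8 + 4.0 + 2.2) / 6 = 2.4167%
Mean R_m = (8.7 + 11.4 + 5.8 + 8.5 − 1.3 + 7.7) / 6 = 6.8000%
Σ(R_i − R̄_i)(R_m − R̄_m) = 14.7700  ⇒  Cov = 14.7700 / 5 = 2.9540
Σ(R_m − R̄_m)² = 95.0800  ⇒  Var(R_m) = 95.0800 / 5 = 19.0160
β = Cov / Var(R_m) = 2.9540 / 19.0160 = 0.1553
MRP = 11.06% − 1.78% = 9.28%
E(R) = R_f + β × MRP = 1.78% + 0.1553 × 9.28% = 3.22%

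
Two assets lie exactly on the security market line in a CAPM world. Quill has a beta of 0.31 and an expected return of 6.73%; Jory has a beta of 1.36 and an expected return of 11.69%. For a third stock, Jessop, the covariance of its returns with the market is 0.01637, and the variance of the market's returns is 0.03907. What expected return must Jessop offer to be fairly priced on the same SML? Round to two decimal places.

MRP = (11.69% − 6.73%) / (1.36 − 0.31) = 4.7238%
R_f = 6.73% − 0.31 × 4.7238% = 5.2656%
β_Jessop = Cov / Var(R_m) = 0.01637 / 0.03907 = 0.4190
E(R_Jessop) = R_f + β × MRP = 5.2656% + 0.4190 × 4.7238% = 7.24%

7.24%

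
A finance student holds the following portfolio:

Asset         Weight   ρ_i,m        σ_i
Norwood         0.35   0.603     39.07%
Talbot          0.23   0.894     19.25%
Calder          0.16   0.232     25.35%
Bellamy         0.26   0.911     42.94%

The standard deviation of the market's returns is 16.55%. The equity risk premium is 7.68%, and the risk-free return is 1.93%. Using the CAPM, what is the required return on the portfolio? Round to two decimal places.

12.75%

β_Norwood = 0.603 × 39.07% / 16.55% = 1.4235
β_Talbot = 0.894 × 19.25% / 16.55% = 1.0398
β_Calder = 0.232 × 25.35% / 16.55% = 0.3554
β_Bellamy = 0.911 × 42.94% / 16.55% = 2.3636
β_P = Σ w_i β_i = 0.35×1.4235 + 0.23×1.0398 + 0.16×0.3554 + 0.26×2.3636 = 1.4088
E(R_P) = R_f + β_P × MRP = 1.93% + 1.4088 × 7.68% = 12.75%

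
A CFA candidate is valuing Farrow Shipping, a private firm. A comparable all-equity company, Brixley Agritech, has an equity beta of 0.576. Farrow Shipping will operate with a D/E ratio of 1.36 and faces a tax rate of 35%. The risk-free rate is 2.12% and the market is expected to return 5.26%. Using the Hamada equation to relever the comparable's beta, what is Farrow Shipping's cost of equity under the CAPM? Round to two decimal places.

5.53%

β_L = β_U × [1 + (1 − t)(D/E)] = 0.576 × [1 + (1 − 0.35) × 1.36]
    = 0.576 × [1 + 0.65 × 1.36] = 0.576 × 1.8840 = 1.0852
MRP = 5.26% − 2.12% = 3.14%
E(R) = R_f + β_L × MRP = 2.12% + 1.0852 × 3.14% = 5.53%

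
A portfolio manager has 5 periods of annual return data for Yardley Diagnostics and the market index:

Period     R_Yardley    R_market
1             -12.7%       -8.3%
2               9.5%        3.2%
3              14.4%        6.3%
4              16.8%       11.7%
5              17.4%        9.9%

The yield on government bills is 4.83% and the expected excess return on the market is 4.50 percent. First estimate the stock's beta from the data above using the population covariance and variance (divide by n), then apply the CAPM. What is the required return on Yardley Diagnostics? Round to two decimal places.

11.83%

Mean R_i = (-12.7 + 9.5 + 14.4 + 16.8 + 17.4) / 5 = 9.0800%
Mean R_m = (-8.3 + 3.2 + 6.3 + 11.7 + 9.9) / 5 = 4.5600%
Σ(R_i − R̄_i)(R_m − R̄_m) = 388.3260  ⇒  Cov = 388.3260 / 5 = 77.6652
Σ(R_m − R̄_m)² = 249.7520  ⇒  Var(R_m) = 249.7520 / 5 = 49.9504
β = Cov / Var(R_m) = 77.6652 / 49.9504 = 1.5548
E(R) = R_f + β × MRP = 4.83% + 1.5548 × 4.50% = 11.83%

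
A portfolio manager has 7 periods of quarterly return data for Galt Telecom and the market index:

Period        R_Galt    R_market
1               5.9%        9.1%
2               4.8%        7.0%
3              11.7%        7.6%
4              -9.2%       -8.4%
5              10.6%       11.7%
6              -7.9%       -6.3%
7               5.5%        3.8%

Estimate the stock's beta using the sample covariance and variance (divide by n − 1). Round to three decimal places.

1.022

Mean R_i = (5.9 + 4.8 + 11.7 − 9.2 + 10.6 − 7.9 + 5.5) / 7 = 3.0571%
Mean R_m = (9.1 + 7.0 + 7.6 − 8.4 + 11.7 − 6.3 + 3.8) / 7 = 3.5000%
Σ(R_i − R̄_i)(R_m − R̄_m) = 373.2800  ⇒  Cov = 373.2800 / 6 = 62.2133
Σ(R_m − R̄_m)² = 365.4000  ⇒  Var(R_m) = 365.4000 / 6 = 60.9000
β = Cov / Var(R_m) = 62.2133 / 60.9000 = 1.0216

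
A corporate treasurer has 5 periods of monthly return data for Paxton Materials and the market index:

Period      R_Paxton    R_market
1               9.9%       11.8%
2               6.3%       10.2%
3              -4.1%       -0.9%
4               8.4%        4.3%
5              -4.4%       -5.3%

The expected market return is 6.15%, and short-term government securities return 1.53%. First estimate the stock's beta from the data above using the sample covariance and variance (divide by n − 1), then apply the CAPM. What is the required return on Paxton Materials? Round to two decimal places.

Mean R_i = (9.9 + 6.3 − 4.1 + 8.4 − 4.4) / 5 = 3.2200%
Mean R_m = (11.8 + 10.2 − 0.9 + 4.3 − 5.3) / 5 = 4.0200%
Σ(R_i − R̄_i)(R_m − R̄_m) = 179.4880  ⇒  Cov = 179.4880 / 4 = 44.8720
Σ(R_m − R̄_m)² = 209.8680  ⇒  Var(R_m) = 209.8680 / 4 = 52.4670
β = Cov / Var(R_m) = 44.8720 / 52.4670 = 0.8552
MRP = 6.15% − 1.53% = 4.62%
E(R) = R_f + β × MRP = 1.53% + 0.8552 × 4.62% = 5.48%

5.48%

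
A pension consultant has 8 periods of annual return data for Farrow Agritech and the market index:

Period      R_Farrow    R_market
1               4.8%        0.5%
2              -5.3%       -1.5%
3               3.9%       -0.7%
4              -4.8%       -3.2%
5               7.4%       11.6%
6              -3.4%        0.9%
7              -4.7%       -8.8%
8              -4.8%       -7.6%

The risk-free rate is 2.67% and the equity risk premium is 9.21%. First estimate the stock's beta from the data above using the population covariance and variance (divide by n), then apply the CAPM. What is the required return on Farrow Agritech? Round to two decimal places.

8.58%

Mean R_i = (4.8 − 5.3 + 3.9 − 4.8 + 7.4 − 3.4 − 4.7 − 4.8) / 8 = -0.8625%
Mean R_m = (0.5 − 1.5 − 0.7 − 3.2 + 11.6 + 0.9 − 8.8 − 7.6) / 8 = -1.1000%
Σ(R_i − R̄_i)(R_m − R̄_m) = 176.0100  ⇒  Cov = 176.0100 / 8 = 22.0013
Σ(R_m − R̄_m)² = 274.1200  ⇒  Var(R_m) = 274.1200 / 8 = 34.2650
β = Cov / Var(R_m) = 22.0013 / 34.2650 = 0.6421
E(R) = R_f + β × MRP = 2.67% + 0.6421 × 9.21% = 8.58%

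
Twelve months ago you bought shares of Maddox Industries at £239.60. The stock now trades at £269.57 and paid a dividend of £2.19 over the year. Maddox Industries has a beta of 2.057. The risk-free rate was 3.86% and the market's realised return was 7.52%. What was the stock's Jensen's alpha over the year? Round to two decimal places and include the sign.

+2.03%

Realised HPR = (P1 + D1 − P0) / P0 = (269.57 + 2.19 − 239.60) / 239.60 = 32.16 / 239.60 = 13.4224%
MRP = 7.52% − 3.86% = 3.66%
CAPM required = R_f + β·MRP = 3.86% + 2.057 × 3.66% = 11.38862%
α = realised − required = 13.4224% − 11.38862% = +2.03%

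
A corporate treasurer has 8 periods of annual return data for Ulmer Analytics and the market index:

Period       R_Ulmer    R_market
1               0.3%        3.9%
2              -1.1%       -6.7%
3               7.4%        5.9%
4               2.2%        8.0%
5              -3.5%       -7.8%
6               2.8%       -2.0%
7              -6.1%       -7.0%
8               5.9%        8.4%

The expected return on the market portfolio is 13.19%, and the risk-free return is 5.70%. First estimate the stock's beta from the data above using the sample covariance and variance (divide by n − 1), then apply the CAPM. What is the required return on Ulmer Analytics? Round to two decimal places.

9.66%

Mean R_i = (0.3 − 1.1 + 7.4 + 2.2 − 3.5 + 2.8 − 6.1 + 5.9) / 8 = 0.9875%
Mean R_m = (3.9 − 6.7 + 5.9 + 8.0 − 7.8 − 2.0 − 7.0 + 8.4) / 8 = 0.3375%
Σ(R_i − R̄_i)(R_m − R̄_m) = 181.0938  ⇒  Cov = 181.0938 / 7 = 25.8705
Σ(R_m − R̄_m)² = 342.3988  ⇒  Var(R_m) = 342.3988 / 7 = 48.9141
β = Cov / Var(R_m) = 25.8705 / 48.9141 = 0.5289
MRP = 13.19% − 5.70% = 7.49%
E(R) = R_f + β × MRP = 5.70% + 0.5289 × 7.49% = 9.66%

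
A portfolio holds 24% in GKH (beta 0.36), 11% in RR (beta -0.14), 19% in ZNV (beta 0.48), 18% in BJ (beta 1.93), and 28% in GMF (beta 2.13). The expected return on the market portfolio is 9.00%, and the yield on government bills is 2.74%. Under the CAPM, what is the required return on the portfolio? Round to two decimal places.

9.66%

β_P = Σ w_i β_i = 0.24×0.36 + 0.11×-0.14 + 0.19×0.48 + 0.18×1.93 + 0.28×2.13 = 1.1060
MRP = 9.00% − 2.74% = 6.26%
E(R_P) = R_f + β_P × MRP = 2.74% + 1.1060 × 6.26% = 9.66%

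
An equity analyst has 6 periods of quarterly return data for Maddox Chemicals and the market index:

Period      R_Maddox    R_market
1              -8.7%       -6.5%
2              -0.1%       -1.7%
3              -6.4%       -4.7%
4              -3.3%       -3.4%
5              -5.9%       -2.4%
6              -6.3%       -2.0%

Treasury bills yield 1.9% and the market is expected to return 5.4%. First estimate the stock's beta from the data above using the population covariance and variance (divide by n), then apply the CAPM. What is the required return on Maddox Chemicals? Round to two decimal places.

5.75%

Mean R_i = (-8.7 − 0.1 − 6.4 − 3.3 − 5.9 − 6.3) / 6 = -5.1167%
Mean R_m = (-6.5 − 1.7 − 4.7 − 3.4 − 2.4 − 2.0) / 6 = -3.4500%
Σ(R_i − R̄_i)(R_m − R̄_m) = 18.8650  ⇒  Cov = 18.8650 / 6 = 3.1442
Σ(R_m − R̄_m)² = 17.1350  ⇒  Var(R_m) = 17.1350 / 6 = 2.8558
β = Cov / Var(R_m) = 3.1442 / 2.8558 = 1.1010
MRP = 5.4% − 1.9% = 3.50%
E(R) = R_f + β × MRP = 1.9% + 1.1010 × 3.5% = 5.75%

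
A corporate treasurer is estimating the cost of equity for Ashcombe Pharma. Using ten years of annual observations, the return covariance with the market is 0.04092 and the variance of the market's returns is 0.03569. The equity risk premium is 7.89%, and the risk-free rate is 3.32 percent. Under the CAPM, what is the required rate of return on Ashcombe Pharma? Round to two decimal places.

β = Cov(R_i, R_m) / Var(R_m) = 0.04092 / 0.03569 = 1.1465
E(R) = R_f + β × MRP = 3.32% + 1.1465 × 7.89% = 12.37%

12.37%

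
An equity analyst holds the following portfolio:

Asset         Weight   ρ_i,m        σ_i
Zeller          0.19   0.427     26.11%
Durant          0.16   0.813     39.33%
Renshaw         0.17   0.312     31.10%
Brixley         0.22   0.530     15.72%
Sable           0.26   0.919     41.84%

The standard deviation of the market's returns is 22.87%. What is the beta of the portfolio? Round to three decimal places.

0.906

β_Zeller = 0.427 × 26.11% / 22.87% = 0.4875
β_Durant = 0.813 × 39.33% / 22.87% = 1.3981
β_Renshaw = 0.312 × 31.10% / 22.87% = 0.4243
β_Brixley = 0.530 × 15.72% / 22.87% = 0.3643
β_Sable = 0.919 × 41.84% / 22.87% = 1.6813
β_P = Σ w_i β_i = 0.19×0.4875 + 0.16×1.3981 + 0.17×0.4243 + 0.22×0.3643 + 0.26×1.6813 = 0.9057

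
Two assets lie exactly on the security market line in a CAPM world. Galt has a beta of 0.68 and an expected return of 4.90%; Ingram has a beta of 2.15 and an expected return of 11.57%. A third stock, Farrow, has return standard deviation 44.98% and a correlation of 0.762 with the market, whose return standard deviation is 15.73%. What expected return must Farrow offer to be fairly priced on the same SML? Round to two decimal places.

11.70%

MRP = (11.57% − 4.90%) / (2.15 − 0.68) = 4.5374%
R_f = 4.90% − 0.68 × 4.5374% = 1.8146%
β_Farrow = ρ·σ_i/σ_m = 0.762 × 44.98 / 15.73 = 2.1789
E(R_Farrow) = R_f + β × MRP = 1.8146% + 2.1789 × 4.5374% = 11.70%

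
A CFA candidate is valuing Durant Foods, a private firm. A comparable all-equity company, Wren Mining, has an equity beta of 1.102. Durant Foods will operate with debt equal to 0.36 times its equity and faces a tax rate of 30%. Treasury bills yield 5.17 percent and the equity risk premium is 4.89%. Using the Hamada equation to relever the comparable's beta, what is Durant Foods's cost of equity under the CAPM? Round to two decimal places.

β_L = β_U × [1 + (1 − t)(D/E)] = 1.102 × [1 + (1 − 0.30) × 0.36]
    = 1.102 × [1 + 0.70 × 0.36] = 1.102 × 1.2520 = 1.3797
E(R) = R_f + β_L × MRP = 5.17% + 1.3797 × 4.89% = 11.92%

11.92%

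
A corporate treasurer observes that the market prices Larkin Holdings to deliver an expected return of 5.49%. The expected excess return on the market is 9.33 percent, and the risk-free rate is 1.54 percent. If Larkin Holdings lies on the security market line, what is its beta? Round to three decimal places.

β = (E(R) − R_f) / MRP = (5.49% − 1.54%) / 9.33% = 3.95% / 9.33% = 0.423

0.423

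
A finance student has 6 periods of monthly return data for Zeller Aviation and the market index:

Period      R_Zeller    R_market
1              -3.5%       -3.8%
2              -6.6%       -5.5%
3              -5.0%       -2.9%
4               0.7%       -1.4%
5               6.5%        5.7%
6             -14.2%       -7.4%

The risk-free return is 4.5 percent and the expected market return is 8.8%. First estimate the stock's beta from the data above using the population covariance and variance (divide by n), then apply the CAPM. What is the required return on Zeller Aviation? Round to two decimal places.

Mean R_i = (-3.5 − 6.6 − 5.0 + 0.7 + 6.5 − 14.2) / 6 = -3.6833%
Mean R_m = (-3.8 − 5.5 − 2.9 − 1.4 + 5.7 − 7.4) / 6 = -2.5500%
Σ(R_i − R̄_i)(R_m − R̄_m) = 148.8950  ⇒  Cov = 148.8950 / 6 = 24.8158
Σ(R_m − R̄_m)² = 103.2950  ⇒  Var(R_m) = 103.2950 / 6 = 17.2158
β = Cov / Var(R_m) = 24.8158 / 17.2158 = 1.4415
MRP = 8.8% − 4.5% = 4.30%
E(R) = R_f + β × MRP = 4.5% + 1.4415 × 4.3% = 10.70%

10.70%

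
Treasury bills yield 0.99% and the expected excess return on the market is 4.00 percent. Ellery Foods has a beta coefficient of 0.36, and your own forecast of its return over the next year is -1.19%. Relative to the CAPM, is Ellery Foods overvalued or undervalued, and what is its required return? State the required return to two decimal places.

Overvalued; required return 2.43%

Required return = R_f + β·MRP = 0.99% + 0.36 × 4.00% = 2.43%
Forecast -1.19% < required 2.43% → the stock plots below the SML → overvalued.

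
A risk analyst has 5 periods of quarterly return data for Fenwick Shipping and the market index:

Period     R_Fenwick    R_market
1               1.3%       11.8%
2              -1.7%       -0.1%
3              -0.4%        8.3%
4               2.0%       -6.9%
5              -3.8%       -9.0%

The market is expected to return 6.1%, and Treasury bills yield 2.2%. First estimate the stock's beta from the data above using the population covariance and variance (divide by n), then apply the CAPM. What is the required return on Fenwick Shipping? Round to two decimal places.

2.61%

Mean R_i = (1.3 − 1.7 − 0.4 + 2.0 − 3.8) / 5 = -0.5200%
Mean R_m = (11.8 − 0.1 + 8.3 − 6.9 − 9.0) / 5 = 0.8200%
Σ(R_i − R̄_i)(R_m − R̄_m) = 34.7220  ⇒  Cov = 34.7220 / 5 = 6.9444
Σ(R_m − R̄_m)² = 333.3880  ⇒  Var(R_m) = 333.3880 / 5 = 66.6776
β = Cov / Var(R_m) = 6.9444 / 66.6776 = 0.1041
MRP = 6.1% − 2.2% = 3.90%
E(R) = R_f + β × MRP = 2.2% + 0.1041 × 3.9% = 2.61%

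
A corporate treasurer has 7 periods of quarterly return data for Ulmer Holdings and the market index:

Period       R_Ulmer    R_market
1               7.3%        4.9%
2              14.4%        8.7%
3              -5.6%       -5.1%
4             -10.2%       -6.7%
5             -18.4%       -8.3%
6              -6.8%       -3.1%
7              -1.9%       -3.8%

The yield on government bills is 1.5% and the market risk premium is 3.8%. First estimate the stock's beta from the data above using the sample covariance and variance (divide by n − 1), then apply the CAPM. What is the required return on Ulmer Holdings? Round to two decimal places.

7.86%

Mean R_i = (7.3 + 14.4 − 5.6 − 10.2 − 18.4 − 6.8 − 1.9) / 7 = -3.0286%
Mean R_m = (4.9 + 8.7 − 5.1 − 6.7 − 8.3 − 3.1 − 3.8) / 7 = -1.9143%
Σ(R_i − R̄_i)(R_m − R̄_m) = 398.3871  ⇒  Cov = 398.3871 / 6 = 66.3979
Σ(R_m − R̄_m)² = 237.8886  ⇒  Var(R_m) = 237.8886 / 6 = 39.6481
β = Cov / Var(R_m) = 66.3979 / 39.6481 = 1.6747
E(R) = R_f + β × MRP = 1.5% + 1.6747 × 3.8% = 7.86%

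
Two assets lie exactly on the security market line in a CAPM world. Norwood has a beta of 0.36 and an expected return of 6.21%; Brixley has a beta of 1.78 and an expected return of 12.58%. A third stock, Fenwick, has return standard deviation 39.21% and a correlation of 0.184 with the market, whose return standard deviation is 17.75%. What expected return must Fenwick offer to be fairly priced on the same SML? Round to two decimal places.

MRP = (12.58% − 6.21%) / (1.78 − 0.36) = 4.4859%
R_f = 6.21% − 0.36 × 4.4859% = 4.5951%
β_Fenwick = ρ·σ_i/σ_m = 0.184 × 39.21 / 17.75 = 0.4065
E(R_Fenwick) = R_f + β × MRP = 4.5951% + 0.4065 × 4.4859% = 6.42%

6.42%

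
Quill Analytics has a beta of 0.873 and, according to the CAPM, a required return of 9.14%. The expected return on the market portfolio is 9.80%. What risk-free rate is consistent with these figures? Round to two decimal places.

E(R) = R_f + β(E(R_m) − R_f) = R_f(1 − β) + β·E(R_m)
9.14% = R_f × (1 − 0.873) + 0.873 × 9.80%
9.14% = R_f × 0.127 + 8.55540%
R_f = (9.14% − 8.55540%) / 0.127 = 4.60%

4.60%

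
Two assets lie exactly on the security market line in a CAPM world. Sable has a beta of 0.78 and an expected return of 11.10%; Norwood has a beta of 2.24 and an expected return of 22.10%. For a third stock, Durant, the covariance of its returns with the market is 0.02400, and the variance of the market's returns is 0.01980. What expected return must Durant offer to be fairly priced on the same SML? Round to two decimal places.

14.36%

MRP = (22.10% − 11.10%) / (2.24 − 0.78) = 7.5342%
R_f = 11.10% − 0.78 × 7.5342% = 5.2233%
β_Durant = Cov / Var(R_m) = 0.02400 / 0.01980 = 1.2121
E(R_Durant) = R_f + β × MRP = 5.2233% + 1.2121 × 7.5342% = 14.36%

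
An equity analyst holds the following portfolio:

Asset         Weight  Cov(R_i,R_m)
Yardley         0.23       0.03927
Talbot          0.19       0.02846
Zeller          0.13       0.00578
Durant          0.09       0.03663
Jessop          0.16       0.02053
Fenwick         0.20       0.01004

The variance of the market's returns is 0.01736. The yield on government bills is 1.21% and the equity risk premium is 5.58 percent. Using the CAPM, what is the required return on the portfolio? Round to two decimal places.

8.85%

β_Yardley = 0.03927 / 0.01736 = 2.2621
β_Talbot = 0.02846 / 0.01736 = 1.6394
β_Zeller = 0.00578 / 0.01736 = 0.3329
β_Durant = 0.03663 / 0.01736 = 2.1100
β_Jessop = 0.02053 / 0.01736 = 1.1826
β_Fenwick = 0.01004 / 0.01736 = 0.5783
β_P = Σ w_i β_i = 0.23×2.2621 + 0.19×1.6394 + 0.13×0.3329 + 0.09×2.1100 + 0.16×1.1826 + 0.20×0.5783 = 1.3698
E(R_P) = R_f + β_P × MRP = 1.21% + 1.3698 × 5.58% = 8.85%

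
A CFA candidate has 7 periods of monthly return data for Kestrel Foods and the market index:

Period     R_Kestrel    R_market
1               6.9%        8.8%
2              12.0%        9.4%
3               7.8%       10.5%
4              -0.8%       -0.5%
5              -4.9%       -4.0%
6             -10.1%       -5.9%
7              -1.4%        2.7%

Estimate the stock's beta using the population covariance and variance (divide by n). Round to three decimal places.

Mean R_i = (6.9 + 12.0 + 7.8 − 0.8 − 4.9 − 10.1 − 1.4) / 7 = 1.3571%
Mean R_m = (8.8 + 9.4 + 10.5 − 0.5 − 4.0 − 5.9 + 2.7) / 7 = 3.0000%
Σ(R_i − R̄_i)(R_m − R̄_m) = 302.7300  ⇒  Cov = 302.7300 / 7 = 43.2471
Σ(R_m − R̄_m)² = 271.4000  ⇒  Var(R_m) = 271.4000 / 7 = 38.7714
β = Cov / Var(R_m) = 43.2471 / 38.7714 = 1.1154

1.115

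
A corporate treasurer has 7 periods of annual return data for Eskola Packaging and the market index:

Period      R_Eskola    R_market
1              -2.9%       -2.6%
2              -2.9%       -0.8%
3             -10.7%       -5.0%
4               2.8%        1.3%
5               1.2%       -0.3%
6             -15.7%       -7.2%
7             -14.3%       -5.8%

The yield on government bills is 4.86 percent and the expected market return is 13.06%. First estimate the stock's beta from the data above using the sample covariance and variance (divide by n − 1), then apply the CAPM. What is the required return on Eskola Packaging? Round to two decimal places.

23.76%

Mean R_i = (-2.9 − 2.9 − 10.7 + 2.8 + 1.2 − 15.7 − 14.3) / 7 = -6.0714%
Mean R_m = (-2.6 − 0.8 − 5.0 + 1.3 − 0.3 − 7.2 − 5.8) / 7 = -2.9143%
Σ(R_i − R̄_i)(R_m − R̄_m) = 138.7629  ⇒  Cov = 138.7629 / 6 = 23.1272
Σ(R_m − R̄_m)² = 60.2086  ⇒  Var(R_m) = 60.2086 / 6 = 10.0348
β = Cov / Var(R_m) = 23.1272 / 10.0348 = 2.3047
MRP = 13.06% − 4.86% = 8.20%
E(R) = R_f + β × MRP = 4.86% + 2.3047 × 8.20% = 23.76%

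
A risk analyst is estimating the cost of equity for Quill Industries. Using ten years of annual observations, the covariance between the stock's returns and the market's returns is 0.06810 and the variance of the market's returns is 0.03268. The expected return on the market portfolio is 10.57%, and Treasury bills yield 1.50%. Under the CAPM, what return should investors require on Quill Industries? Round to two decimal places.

20.40%

β = Cov(R_i, R_m) / Var(R_m) = 0.06810 / 0.03268 = 2.0838
MRP = 10.57% − 1.50% = 9.07%
E(R) = R_f + β × MRP = 1.50% + 2.0838 × 9.07% = 20.40%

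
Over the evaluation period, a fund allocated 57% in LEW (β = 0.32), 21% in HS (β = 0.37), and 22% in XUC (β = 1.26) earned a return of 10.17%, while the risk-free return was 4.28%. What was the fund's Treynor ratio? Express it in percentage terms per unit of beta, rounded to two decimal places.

β_P = 0.57×0.32 + 0.21×0.37 + 0.22×1.26 = 0.5373
Treynor = (R_P − R_f) / β_P = (10.17% − 4.28%) / 0.5373 = 5.89% / 0.5373 = 10.96%

10.96%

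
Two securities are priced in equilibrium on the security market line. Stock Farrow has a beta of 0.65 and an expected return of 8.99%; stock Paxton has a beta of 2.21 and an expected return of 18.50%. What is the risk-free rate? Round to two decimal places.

5.03%

Both satisfy E(R) = R_f + β·MRP, so the slope of the SML is
MRP = (18.50% − 8.99%) / (2.21 − 0.65) = 9.51% / 1.56 = 6.0962%
R_f = E(R_Farrow) − β_Farrow·MRP = 8.99% − 0.65 × 6.0962% = 5.0275%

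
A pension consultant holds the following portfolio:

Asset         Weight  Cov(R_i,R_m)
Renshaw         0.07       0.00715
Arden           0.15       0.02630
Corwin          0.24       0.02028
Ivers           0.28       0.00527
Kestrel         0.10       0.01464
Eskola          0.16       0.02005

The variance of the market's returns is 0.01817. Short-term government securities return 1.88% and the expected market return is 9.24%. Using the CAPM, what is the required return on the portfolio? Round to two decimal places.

β_Renshaw = 0.00715 / 0.01817 = 0.3935
β_Arden = 0.02630 / 0.01817 = 1.4474
β_Corwin = 0.02028 / 0.01817 = 1.1161
β_Ivers = 0.00527 / 0.01817 = 0.2900
β_Kestrel = 0.01464 / 0.01817 = 0.8057
β_Eskola = 0.02005 / 0.01817 = 1.1035
β_P = Σ w_i β_i = 0.07×0.3935 + 0.15×1.4474 + 0.24×1.1161 + 0.28×0.2900 + 0.10×0.8057 + 0.16×1.1035 = 0.8508
MRP = 9.24% − 1.88% = 7.36%
E(R_P) = R_f + β_P × MRP = 1.88% + 0.8508 × 7.36% = 8.14%

8.14%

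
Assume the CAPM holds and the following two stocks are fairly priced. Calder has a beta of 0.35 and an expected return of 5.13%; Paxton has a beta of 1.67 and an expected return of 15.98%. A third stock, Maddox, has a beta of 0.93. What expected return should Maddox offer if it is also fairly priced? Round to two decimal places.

MRP (SML slope) = (15.98% − 5.13%) / (1.67 − 0.35) = 10.85% / 1.32 = 8.2197%
R_f (intercept) = 5.13% − 0.35 × 8.2197% = 2.2531%
E(R_Maddox) = R_f + β × MRP = 2.2531% + 0.93 × 8.2197% = 9.90%

9.90%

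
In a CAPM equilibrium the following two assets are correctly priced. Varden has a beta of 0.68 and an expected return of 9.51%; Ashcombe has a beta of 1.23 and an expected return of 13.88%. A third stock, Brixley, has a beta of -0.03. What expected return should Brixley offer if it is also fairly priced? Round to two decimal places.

MRP (SML slope) = (13.88% − 9.51%) / (1.23 − 0.68) = 4.37% / 0.55 = 7.9455%
R_f (intercept) = 9.51% − 0.68 × 7.9455% = 4.1071%
E(R_Brixley) = R_f + β × MRP = 4.1071% + -0.03 × 7.9455% = 3.87%

3.87%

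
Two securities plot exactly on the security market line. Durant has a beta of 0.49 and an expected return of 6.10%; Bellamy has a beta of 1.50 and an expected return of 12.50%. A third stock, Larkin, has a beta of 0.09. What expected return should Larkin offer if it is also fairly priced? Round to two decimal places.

3.57%

MRP (SML slope) = (12.50% − 6.10%) / (1.50 − 0.49) = 6.40% / 1.01 = 6.3366%
R_f (intercept) = 6.10% − 0.49 × 6.3366% = 2.9951%
E(R_Larkin) = R_f + β × MRP = 2.9951% + 0.09 × 6.3366% = 3.57%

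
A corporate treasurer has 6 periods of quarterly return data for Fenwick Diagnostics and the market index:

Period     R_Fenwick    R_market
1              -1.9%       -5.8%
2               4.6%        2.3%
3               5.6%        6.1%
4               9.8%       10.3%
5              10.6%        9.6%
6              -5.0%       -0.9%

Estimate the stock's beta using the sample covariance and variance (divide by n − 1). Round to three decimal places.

0.900

Mean R_i = (-1.9 + 4.6 + 5.6 + 9.8 + 10.6 − 5.0) / 6 = 3.9500%
Mean R_m = (-5.8 + 2.3 + 6.1 + 10.3 + 9.6 − 0.9) / 6 = 3.6000%
Σ(R_i − R̄_i)(R_m − R̄_m) = 177.6400  ⇒  Cov = 177.6400 / 5 = 35.5280
Σ(R_m − R̄_m)² = 197.4400  ⇒  Var(R_m) = 197.4400 / 5 = 39.4880
β = Cov / Var(R_m) = 35.5280 / 39.4880 = 0.8997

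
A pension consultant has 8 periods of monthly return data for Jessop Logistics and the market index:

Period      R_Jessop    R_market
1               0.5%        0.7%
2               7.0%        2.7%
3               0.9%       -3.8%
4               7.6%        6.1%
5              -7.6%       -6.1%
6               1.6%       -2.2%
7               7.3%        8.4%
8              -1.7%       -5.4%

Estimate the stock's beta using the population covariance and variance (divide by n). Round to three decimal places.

Mean R_i = (0.5 + 7.0 + 0.9 + 7.6 − 7.6 + 1.6 + 7.3 − 1.7) / 8 = 1.9500%
Mean R_m = (0.7 + 2.7 − 3.8 + 6.1 − 6.1 − 2.2 + 8.4 − 5.4) / 8 = 0.0500%
Σ(R_i − R̄_i)(R_m − R̄_m) = 174.7500  ⇒  Cov = 174.7500 / 8 = 21.8438
Σ(R_m − R̄_m)² = 201.1800  ⇒  Var(R_m) = 201.1800 / 8 = 25.1475
β = Cov / Var(R_m) = 21.8438 / 25.1475 = 0.8686

0.869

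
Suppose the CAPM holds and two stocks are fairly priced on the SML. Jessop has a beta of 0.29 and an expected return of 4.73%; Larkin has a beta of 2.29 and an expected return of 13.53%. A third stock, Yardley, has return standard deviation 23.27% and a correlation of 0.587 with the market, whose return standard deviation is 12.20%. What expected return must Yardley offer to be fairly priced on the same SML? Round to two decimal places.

MRP = (13.53% − 4.73%) / (2.29 − 0.29) = 4.4000%
R_f = 4.73% − 0.29 × 4.4000% = 3.4540%
β_Yardley = ρ·σ_i/σ_m = 0.587 × 23.27 / 12.20 = 1.1196
E(R_Yardley) = R_f + β × MRP = 3.4540% + 1.1196 × 4.4000% = 8.38%

8.38%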